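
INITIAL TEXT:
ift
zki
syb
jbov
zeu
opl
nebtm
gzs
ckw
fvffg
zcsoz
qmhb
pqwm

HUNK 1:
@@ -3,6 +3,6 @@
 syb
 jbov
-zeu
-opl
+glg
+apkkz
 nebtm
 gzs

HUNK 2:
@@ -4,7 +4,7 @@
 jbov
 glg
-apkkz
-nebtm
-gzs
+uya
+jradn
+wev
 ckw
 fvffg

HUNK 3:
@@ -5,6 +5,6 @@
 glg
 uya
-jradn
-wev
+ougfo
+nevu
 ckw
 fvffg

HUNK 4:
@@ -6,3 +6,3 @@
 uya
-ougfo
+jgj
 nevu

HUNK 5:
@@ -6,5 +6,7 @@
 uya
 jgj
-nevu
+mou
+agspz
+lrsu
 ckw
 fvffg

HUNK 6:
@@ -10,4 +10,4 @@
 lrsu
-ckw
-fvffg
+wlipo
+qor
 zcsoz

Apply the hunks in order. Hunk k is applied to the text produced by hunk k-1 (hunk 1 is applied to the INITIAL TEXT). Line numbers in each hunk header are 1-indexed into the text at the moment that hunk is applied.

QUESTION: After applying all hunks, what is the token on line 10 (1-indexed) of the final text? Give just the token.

Hunk 1: at line 3 remove [zeu,opl] add [glg,apkkz] -> 13 lines: ift zki syb jbov glg apkkz nebtm gzs ckw fvffg zcsoz qmhb pqwm
Hunk 2: at line 4 remove [apkkz,nebtm,gzs] add [uya,jradn,wev] -> 13 lines: ift zki syb jbov glg uya jradn wev ckw fvffg zcsoz qmhb pqwm
Hunk 3: at line 5 remove [jradn,wev] add [ougfo,nevu] -> 13 lines: ift zki syb jbov glg uya ougfo nevu ckw fvffg zcsoz qmhb pqwm
Hunk 4: at line 6 remove [ougfo] add [jgj] -> 13 lines: ift zki syb jbov glg uya jgj nevu ckw fvffg zcsoz qmhb pqwm
Hunk 5: at line 6 remove [nevu] add [mou,agspz,lrsu] -> 15 lines: ift zki syb jbov glg uya jgj mou agspz lrsu ckw fvffg zcsoz qmhb pqwm
Hunk 6: at line 10 remove [ckw,fvffg] add [wlipo,qor] -> 15 lines: ift zki syb jbov glg uya jgj mou agspz lrsu wlipo qor zcsoz qmhb pqwm
Final line 10: lrsu

Answer: lrsu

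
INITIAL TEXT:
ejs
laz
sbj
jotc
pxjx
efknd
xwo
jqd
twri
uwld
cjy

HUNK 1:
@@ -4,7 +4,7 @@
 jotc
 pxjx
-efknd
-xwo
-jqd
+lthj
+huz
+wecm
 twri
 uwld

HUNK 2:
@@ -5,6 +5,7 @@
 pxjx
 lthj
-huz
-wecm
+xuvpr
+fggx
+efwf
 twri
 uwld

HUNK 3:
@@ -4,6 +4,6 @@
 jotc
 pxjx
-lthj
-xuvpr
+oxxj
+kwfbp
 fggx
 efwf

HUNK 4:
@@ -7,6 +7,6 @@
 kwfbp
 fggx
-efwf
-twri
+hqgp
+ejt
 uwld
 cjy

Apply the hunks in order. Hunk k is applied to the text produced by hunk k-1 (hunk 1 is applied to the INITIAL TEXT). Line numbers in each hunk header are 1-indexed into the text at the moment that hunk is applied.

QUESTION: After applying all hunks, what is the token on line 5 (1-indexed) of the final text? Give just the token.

Hunk 1: at line 4 remove [efknd,xwo,jqd] add [lthj,huz,wecm] -> 11 lines: ejs laz sbj jotc pxjx lthj huz wecm twri uwld cjy
Hunk 2: at line 5 remove [huz,wecm] add [xuvpr,fggx,efwf] -> 12 lines: ejs laz sbj jotc pxjx lthj xuvpr fggx efwf twri uwld cjy
Hunk 3: at line 4 remove [lthj,xuvpr] add [oxxj,kwfbp] -> 12 lines: ejs laz sbj jotc pxjx oxxj kwfbp fggx efwf twri uwld cjy
Hunk 4: at line 7 remove [efwf,twri] add [hqgp,ejt] -> 12 lines: ejs laz sbj jotc pxjx oxxj kwfbp fggx hqgp ejt uwld cjy
Final line 5: pxjx

Answer: pxjx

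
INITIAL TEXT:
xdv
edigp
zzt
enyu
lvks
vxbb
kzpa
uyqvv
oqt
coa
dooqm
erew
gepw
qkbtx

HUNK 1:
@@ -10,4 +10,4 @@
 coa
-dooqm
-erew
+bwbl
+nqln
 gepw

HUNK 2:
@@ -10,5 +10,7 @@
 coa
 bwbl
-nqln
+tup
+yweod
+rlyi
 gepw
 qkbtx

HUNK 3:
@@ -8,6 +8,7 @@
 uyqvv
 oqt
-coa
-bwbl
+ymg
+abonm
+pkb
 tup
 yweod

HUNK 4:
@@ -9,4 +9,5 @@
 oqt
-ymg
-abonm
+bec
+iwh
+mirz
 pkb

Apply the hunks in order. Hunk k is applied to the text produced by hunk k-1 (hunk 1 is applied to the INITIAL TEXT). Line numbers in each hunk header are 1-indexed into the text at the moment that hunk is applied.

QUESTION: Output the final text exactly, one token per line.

Hunk 1: at line 10 remove [dooqm,erew] add [bwbl,nqln] -> 14 lines: xdv edigp zzt enyu lvks vxbb kzpa uyqvv oqt coa bwbl nqln gepw qkbtx
Hunk 2: at line 10 remove [nqln] add [tup,yweod,rlyi] -> 16 lines: xdv edigp zzt enyu lvks vxbb kzpa uyqvv oqt coa bwbl tup yweod rlyi gepw qkbtx
Hunk 3: at line 8 remove [coa,bwbl] add [ymg,abonm,pkb] -> 17 lines: xdv edigp zzt enyu lvks vxbb kzpa uyqvv oqt ymg abonm pkb tup yweod rlyi gepw qkbtx
Hunk 4: at line 9 remove [ymg,abonm] add [bec,iwh,mirz] -> 18 lines: xdv edigp zzt enyu lvks vxbb kzpa uyqvv oqt bec iwh mirz pkb tup yweod rlyi gepw qkbtx

Answer: xdv
edigp
zzt
enyu
lvks
vxbb
kzpa
uyqvv
oqt
bec
iwh
mirz
pkb
tup
yweod
rlyi
gepw
qkbtx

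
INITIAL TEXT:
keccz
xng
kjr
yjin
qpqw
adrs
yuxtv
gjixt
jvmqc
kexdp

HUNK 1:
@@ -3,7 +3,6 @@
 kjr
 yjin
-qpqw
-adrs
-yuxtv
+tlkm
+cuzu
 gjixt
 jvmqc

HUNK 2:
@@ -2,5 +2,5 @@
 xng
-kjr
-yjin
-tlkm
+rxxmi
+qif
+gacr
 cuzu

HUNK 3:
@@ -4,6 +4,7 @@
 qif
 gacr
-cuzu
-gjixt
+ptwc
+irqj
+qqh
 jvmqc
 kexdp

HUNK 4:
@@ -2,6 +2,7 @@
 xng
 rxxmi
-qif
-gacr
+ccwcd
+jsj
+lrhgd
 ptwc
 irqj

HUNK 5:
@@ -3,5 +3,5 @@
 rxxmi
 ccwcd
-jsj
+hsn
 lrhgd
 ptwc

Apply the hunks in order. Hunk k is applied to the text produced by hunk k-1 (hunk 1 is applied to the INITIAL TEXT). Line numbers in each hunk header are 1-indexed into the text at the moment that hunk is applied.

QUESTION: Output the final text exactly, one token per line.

Answer: keccz
xng
rxxmi
ccwcd
hsn
lrhgd
ptwc
irqj
qqh
jvmqc
kexdp

Derivation:
Hunk 1: at line 3 remove [qpqw,adrs,yuxtv] add [tlkm,cuzu] -> 9 lines: keccz xng kjr yjin tlkm cuzu gjixt jvmqc kexdp
Hunk 2: at line 2 remove [kjr,yjin,tlkm] add [rxxmi,qif,gacr] -> 9 lines: keccz xng rxxmi qif gacr cuzu gjixt jvmqc kexdp
Hunk 3: at line 4 remove [cuzu,gjixt] add [ptwc,irqj,qqh] -> 10 lines: keccz xng rxxmi qif gacr ptwc irqj qqh jvmqc kexdp
Hunk 4: at line 2 remove [qif,gacr] add [ccwcd,jsj,lrhgd] -> 11 lines: keccz xng rxxmi ccwcd jsj lrhgd ptwc irqj qqh jvmqc kexdp
Hunk 5: at line 3 remove [jsj] add [hsn] -> 11 lines: keccz xng rxxmi ccwcd hsn lrhgd ptwc irqj qqh jvmqc kexdp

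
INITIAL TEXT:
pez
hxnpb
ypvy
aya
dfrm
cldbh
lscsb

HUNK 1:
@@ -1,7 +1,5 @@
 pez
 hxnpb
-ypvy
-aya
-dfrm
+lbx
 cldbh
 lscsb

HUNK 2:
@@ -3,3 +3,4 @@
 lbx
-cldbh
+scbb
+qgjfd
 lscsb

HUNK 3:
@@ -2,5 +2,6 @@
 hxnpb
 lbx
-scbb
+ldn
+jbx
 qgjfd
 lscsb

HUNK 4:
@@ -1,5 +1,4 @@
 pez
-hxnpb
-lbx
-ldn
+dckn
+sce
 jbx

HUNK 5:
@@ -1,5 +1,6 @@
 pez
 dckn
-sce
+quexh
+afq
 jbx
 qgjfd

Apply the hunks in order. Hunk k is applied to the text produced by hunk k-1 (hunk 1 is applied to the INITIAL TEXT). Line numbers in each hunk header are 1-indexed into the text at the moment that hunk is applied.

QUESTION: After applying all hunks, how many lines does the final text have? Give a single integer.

Answer: 7

Derivation:
Hunk 1: at line 1 remove [ypvy,aya,dfrm] add [lbx] -> 5 lines: pez hxnpb lbx cldbh lscsb
Hunk 2: at line 3 remove [cldbh] add [scbb,qgjfd] -> 6 lines: pez hxnpb lbx scbb qgjfd lscsb
Hunk 3: at line 2 remove [scbb] add [ldn,jbx] -> 7 lines: pez hxnpb lbx ldn jbx qgjfd lscsb
Hunk 4: at line 1 remove [hxnpb,lbx,ldn] add [dckn,sce] -> 6 lines: pez dckn sce jbx qgjfd lscsb
Hunk 5: at line 1 remove [sce] add [quexh,afq] -> 7 lines: pez dckn quexh afq jbx qgjfd lscsb
Final line count: 7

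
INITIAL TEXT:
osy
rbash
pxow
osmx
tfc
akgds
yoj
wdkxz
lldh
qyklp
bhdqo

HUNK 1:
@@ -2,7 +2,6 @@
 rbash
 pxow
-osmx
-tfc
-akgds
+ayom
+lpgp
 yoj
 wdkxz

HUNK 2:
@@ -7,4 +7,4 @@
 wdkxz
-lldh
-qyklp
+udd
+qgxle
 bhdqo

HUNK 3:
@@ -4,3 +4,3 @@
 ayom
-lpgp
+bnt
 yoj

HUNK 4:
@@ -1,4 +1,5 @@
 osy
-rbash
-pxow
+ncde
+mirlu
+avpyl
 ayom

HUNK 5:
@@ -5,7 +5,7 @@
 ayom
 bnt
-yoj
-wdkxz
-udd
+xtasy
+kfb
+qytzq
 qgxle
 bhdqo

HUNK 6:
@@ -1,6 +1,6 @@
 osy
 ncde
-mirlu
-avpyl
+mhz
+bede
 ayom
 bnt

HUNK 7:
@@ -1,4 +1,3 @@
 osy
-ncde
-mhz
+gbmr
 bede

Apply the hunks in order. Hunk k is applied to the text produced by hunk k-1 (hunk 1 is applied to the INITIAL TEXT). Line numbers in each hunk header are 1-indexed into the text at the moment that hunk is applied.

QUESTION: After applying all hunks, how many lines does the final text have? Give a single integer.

Answer: 10

Derivation:
Hunk 1: at line 2 remove [osmx,tfc,akgds] add [ayom,lpgp] -> 10 lines: osy rbash pxow ayom lpgp yoj wdkxz lldh qyklp bhdqo
Hunk 2: at line 7 remove [lldh,qyklp] add [udd,qgxle] -> 10 lines: osy rbash pxow ayom lpgp yoj wdkxz udd qgxle bhdqo
Hunk 3: at line 4 remove [lpgp] add [bnt] -> 10 lines: osy rbash pxow ayom bnt yoj wdkxz udd qgxle bhdqo
Hunk 4: at line 1 remove [rbash,pxow] add [ncde,mirlu,avpyl] -> 11 lines: osy ncde mirlu avpyl ayom bnt yoj wdkxz udd qgxle bhdqo
Hunk 5: at line 5 remove [yoj,wdkxz,udd] add [xtasy,kfb,qytzq] -> 11 lines: osy ncde mirlu avpyl ayom bnt xtasy kfb qytzq qgxle bhdqo
Hunk 6: at line 1 remove [mirlu,avpyl] add [mhz,bede] -> 11 lines: osy ncde mhz bede ayom bnt xtasy kfb qytzq qgxle bhdqo
Hunk 7: at line 1 remove [ncde,mhz] add [gbmr] -> 10 lines: osy gbmr bede ayom bnt xtasy kfb qytzq qgxle bhdqo
Final line count: 10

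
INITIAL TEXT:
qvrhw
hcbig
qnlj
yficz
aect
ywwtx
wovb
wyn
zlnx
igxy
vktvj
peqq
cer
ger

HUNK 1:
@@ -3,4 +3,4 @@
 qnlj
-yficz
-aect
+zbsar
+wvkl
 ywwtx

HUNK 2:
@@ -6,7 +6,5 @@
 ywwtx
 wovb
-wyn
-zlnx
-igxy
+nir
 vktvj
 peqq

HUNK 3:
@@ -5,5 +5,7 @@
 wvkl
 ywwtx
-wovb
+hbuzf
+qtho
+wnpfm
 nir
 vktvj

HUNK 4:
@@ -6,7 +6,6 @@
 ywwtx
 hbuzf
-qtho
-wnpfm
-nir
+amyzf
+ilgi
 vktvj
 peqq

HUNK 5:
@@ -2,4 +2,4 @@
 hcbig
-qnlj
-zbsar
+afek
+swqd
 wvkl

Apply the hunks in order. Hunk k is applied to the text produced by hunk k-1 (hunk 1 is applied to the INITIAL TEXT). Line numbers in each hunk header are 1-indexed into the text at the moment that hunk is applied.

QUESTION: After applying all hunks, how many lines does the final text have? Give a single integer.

Answer: 13

Derivation:
Hunk 1: at line 3 remove [yficz,aect] add [zbsar,wvkl] -> 14 lines: qvrhw hcbig qnlj zbsar wvkl ywwtx wovb wyn zlnx igxy vktvj peqq cer ger
Hunk 2: at line 6 remove [wyn,zlnx,igxy] add [nir] -> 12 lines: qvrhw hcbig qnlj zbsar wvkl ywwtx wovb nir vktvj peqq cer ger
Hunk 3: at line 5 remove [wovb] add [hbuzf,qtho,wnpfm] -> 14 lines: qvrhw hcbig qnlj zbsar wvkl ywwtx hbuzf qtho wnpfm nir vktvj peqq cer ger
Hunk 4: at line 6 remove [qtho,wnpfm,nir] add [amyzf,ilgi] -> 13 lines: qvrhw hcbig qnlj zbsar wvkl ywwtx hbuzf amyzf ilgi vktvj peqq cer ger
Hunk 5: at line 2 remove [qnlj,zbsar] add [afek,swqd] -> 13 lines: qvrhw hcbig afek swqd wvkl ywwtx hbuzf amyzf ilgi vktvj peqq cer ger
Final line count: 13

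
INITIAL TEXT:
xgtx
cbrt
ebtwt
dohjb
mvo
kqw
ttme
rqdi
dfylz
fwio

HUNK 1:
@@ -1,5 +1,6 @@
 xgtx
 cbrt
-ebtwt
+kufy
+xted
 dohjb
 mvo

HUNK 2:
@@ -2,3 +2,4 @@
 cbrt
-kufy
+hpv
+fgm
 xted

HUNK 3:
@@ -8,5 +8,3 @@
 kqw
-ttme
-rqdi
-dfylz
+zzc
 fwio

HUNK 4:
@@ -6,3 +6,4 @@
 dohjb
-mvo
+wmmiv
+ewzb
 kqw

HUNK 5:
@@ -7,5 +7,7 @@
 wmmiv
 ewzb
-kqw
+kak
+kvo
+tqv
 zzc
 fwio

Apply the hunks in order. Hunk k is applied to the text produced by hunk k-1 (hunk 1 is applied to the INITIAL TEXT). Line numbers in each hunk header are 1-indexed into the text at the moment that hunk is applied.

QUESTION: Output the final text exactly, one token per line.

Answer: xgtx
cbrt
hpv
fgm
xted
dohjb
wmmiv
ewzb
kak
kvo
tqv
zzc
fwio

Derivation:
Hunk 1: at line 1 remove [ebtwt] add [kufy,xted] -> 11 lines: xgtx cbrt kufy xted dohjb mvo kqw ttme rqdi dfylz fwio
Hunk 2: at line 2 remove [kufy] add [hpv,fgm] -> 12 lines: xgtx cbrt hpv fgm xted dohjb mvo kqw ttme rqdi dfylz fwio
Hunk 3: at line 8 remove [ttme,rqdi,dfylz] add [zzc] -> 10 lines: xgtx cbrt hpv fgm xted dohjb mvo kqw zzc fwio
Hunk 4: at line 6 remove [mvo] add [wmmiv,ewzb] -> 11 lines: xgtx cbrt hpv fgm xted dohjb wmmiv ewzb kqw zzc fwio
Hunk 5: at line 7 remove [kqw] add [kak,kvo,tqv] -> 13 lines: xgtx cbrt hpv fgm xted dohjb wmmiv ewzb kak kvo tqv zzc fwio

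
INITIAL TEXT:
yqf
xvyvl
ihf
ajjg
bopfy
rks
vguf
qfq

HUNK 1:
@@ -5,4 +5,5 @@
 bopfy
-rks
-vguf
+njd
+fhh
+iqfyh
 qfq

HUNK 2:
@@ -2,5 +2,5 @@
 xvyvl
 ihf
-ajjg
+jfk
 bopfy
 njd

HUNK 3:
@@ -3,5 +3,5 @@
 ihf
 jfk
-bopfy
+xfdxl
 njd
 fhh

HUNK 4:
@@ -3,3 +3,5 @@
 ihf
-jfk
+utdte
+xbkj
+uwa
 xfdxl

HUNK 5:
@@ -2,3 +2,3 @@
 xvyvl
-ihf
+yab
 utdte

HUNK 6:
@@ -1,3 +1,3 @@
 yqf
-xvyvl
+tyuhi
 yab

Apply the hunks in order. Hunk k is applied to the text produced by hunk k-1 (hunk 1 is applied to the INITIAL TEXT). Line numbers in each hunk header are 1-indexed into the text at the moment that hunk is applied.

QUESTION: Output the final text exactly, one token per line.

Hunk 1: at line 5 remove [rks,vguf] add [njd,fhh,iqfyh] -> 9 lines: yqf xvyvl ihf ajjg bopfy njd fhh iqfyh qfq
Hunk 2: at line 2 remove [ajjg] add [jfk] -> 9 lines: yqf xvyvl ihf jfk bopfy njd fhh iqfyh qfq
Hunk 3: at line 3 remove [bopfy] add [xfdxl] -> 9 lines: yqf xvyvl ihf jfk xfdxl njd fhh iqfyh qfq
Hunk 4: at line 3 remove [jfk] add [utdte,xbkj,uwa] -> 11 lines: yqf xvyvl ihf utdte xbkj uwa xfdxl njd fhh iqfyh qfq
Hunk 5: at line 2 remove [ihf] add [yab] -> 11 lines: yqf xvyvl yab utdte xbkj uwa xfdxl njd fhh iqfyh qfq
Hunk 6: at line 1 remove [xvyvl] add [tyuhi] -> 11 lines: yqf tyuhi yab utdte xbkj uwa xfdxl njd fhh iqfyh qfq

Answer: yqf
tyuhi
yab
utdte
xbkj
uwa
xfdxl
njd
fhh
iqfyh
qfq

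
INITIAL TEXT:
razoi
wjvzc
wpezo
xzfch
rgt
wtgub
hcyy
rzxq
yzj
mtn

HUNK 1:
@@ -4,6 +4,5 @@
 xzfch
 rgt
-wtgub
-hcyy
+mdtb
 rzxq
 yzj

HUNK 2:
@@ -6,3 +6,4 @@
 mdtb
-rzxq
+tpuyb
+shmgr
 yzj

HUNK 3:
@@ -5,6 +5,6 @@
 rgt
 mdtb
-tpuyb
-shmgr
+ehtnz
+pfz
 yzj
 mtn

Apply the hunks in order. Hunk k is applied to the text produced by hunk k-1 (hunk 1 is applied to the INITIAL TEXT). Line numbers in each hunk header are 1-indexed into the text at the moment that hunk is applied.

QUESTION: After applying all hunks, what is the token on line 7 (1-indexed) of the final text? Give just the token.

Answer: ehtnz

Derivation:
Hunk 1: at line 4 remove [wtgub,hcyy] add [mdtb] -> 9 lines: razoi wjvzc wpezo xzfch rgt mdtb rzxq yzj mtn
Hunk 2: at line 6 remove [rzxq] add [tpuyb,shmgr] -> 10 lines: razoi wjvzc wpezo xzfch rgt mdtb tpuyb shmgr yzj mtn
Hunk 3: at line 5 remove [tpuyb,shmgr] add [ehtnz,pfz] -> 10 lines: razoi wjvzc wpezo xzfch rgt mdtb ehtnz pfz yzj mtn
Final line 7: ehtnz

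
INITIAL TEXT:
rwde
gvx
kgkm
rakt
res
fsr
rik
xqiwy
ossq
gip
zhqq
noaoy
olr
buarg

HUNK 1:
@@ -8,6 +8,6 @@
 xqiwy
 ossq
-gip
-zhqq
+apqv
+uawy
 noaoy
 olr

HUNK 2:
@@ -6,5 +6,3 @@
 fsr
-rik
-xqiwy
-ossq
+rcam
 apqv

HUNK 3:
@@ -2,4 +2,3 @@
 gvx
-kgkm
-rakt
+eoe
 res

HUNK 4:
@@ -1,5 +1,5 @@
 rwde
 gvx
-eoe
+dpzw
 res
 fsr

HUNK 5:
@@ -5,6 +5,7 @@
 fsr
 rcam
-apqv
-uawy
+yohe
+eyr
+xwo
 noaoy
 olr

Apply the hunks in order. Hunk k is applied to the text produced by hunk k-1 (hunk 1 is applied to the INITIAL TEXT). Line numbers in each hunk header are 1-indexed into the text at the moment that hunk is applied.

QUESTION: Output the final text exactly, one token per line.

Hunk 1: at line 8 remove [gip,zhqq] add [apqv,uawy] -> 14 lines: rwde gvx kgkm rakt res fsr rik xqiwy ossq apqv uawy noaoy olr buarg
Hunk 2: at line 6 remove [rik,xqiwy,ossq] add [rcam] -> 12 lines: rwde gvx kgkm rakt res fsr rcam apqv uawy noaoy olr buarg
Hunk 3: at line 2 remove [kgkm,rakt] add [eoe] -> 11 lines: rwde gvx eoe res fsr rcam apqv uawy noaoy olr buarg
Hunk 4: at line 1 remove [eoe] add [dpzw] -> 11 lines: rwde gvx dpzw res fsr rcam apqv uawy noaoy olr buarg
Hunk 5: at line 5 remove [apqv,uawy] add [yohe,eyr,xwo] -> 12 lines: rwde gvx dpzw res fsr rcam yohe eyr xwo noaoy olr buarg

Answer: rwde
gvx
dpzw
res
fsr
rcam
yohe
eyr
xwo
noaoy
olr
buarg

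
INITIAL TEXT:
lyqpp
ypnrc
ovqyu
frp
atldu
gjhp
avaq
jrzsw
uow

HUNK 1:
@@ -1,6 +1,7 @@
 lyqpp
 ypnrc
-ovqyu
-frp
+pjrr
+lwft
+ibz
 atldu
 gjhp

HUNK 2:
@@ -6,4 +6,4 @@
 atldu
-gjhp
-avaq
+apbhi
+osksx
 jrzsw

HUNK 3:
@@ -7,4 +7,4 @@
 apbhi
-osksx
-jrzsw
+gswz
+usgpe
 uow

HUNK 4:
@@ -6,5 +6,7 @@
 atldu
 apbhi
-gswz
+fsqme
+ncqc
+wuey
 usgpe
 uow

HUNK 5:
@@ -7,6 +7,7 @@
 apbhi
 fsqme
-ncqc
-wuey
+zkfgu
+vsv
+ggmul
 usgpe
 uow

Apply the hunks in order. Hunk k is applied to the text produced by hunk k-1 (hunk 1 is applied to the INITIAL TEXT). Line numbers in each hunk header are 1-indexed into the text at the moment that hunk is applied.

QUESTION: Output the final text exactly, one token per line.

Hunk 1: at line 1 remove [ovqyu,frp] add [pjrr,lwft,ibz] -> 10 lines: lyqpp ypnrc pjrr lwft ibz atldu gjhp avaq jrzsw uow
Hunk 2: at line 6 remove [gjhp,avaq] add [apbhi,osksx] -> 10 lines: lyqpp ypnrc pjrr lwft ibz atldu apbhi osksx jrzsw uow
Hunk 3: at line 7 remove [osksx,jrzsw] add [gswz,usgpe] -> 10 lines: lyqpp ypnrc pjrr lwft ibz atldu apbhi gswz usgpe uow
Hunk 4: at line 6 remove [gswz] add [fsqme,ncqc,wuey] -> 12 lines: lyqpp ypnrc pjrr lwft ibz atldu apbhi fsqme ncqc wuey usgpe uow
Hunk 5: at line 7 remove [ncqc,wuey] add [zkfgu,vsv,ggmul] -> 13 lines: lyqpp ypnrc pjrr lwft ibz atldu apbhi fsqme zkfgu vsv ggmul usgpe uow

Answer: lyqpp
ypnrc
pjrr
lwft
ibz
atldu
apbhi
fsqme
zkfgu
vsv
ggmul
usgpe
uow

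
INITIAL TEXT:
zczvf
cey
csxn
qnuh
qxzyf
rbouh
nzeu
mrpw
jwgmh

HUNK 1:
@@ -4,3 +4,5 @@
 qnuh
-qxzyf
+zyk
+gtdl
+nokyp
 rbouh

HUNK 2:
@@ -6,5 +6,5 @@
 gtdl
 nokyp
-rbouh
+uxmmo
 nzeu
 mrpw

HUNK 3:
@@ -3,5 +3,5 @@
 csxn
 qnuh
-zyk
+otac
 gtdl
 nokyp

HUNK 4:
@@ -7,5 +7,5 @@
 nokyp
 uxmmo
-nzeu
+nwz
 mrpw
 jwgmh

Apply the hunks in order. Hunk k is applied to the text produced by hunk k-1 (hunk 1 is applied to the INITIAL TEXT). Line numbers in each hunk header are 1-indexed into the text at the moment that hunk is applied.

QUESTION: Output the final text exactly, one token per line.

Hunk 1: at line 4 remove [qxzyf] add [zyk,gtdl,nokyp] -> 11 lines: zczvf cey csxn qnuh zyk gtdl nokyp rbouh nzeu mrpw jwgmh
Hunk 2: at line 6 remove [rbouh] add [uxmmo] -> 11 lines: zczvf cey csxn qnuh zyk gtdl nokyp uxmmo nzeu mrpw jwgmh
Hunk 3: at line 3 remove [zyk] add [otac] -> 11 lines: zczvf cey csxn qnuh otac gtdl nokyp uxmmo nzeu mrpw jwgmh
Hunk 4: at line 7 remove [nzeu] add [nwz] -> 11 lines: zczvf cey csxn qnuh otac gtdl nokyp uxmmo nwz mrpw jwgmh

Answer: zczvf
cey
csxn
qnuh
otac
gtdl
nokyp
uxmmo
nwz
mrpw
jwgmh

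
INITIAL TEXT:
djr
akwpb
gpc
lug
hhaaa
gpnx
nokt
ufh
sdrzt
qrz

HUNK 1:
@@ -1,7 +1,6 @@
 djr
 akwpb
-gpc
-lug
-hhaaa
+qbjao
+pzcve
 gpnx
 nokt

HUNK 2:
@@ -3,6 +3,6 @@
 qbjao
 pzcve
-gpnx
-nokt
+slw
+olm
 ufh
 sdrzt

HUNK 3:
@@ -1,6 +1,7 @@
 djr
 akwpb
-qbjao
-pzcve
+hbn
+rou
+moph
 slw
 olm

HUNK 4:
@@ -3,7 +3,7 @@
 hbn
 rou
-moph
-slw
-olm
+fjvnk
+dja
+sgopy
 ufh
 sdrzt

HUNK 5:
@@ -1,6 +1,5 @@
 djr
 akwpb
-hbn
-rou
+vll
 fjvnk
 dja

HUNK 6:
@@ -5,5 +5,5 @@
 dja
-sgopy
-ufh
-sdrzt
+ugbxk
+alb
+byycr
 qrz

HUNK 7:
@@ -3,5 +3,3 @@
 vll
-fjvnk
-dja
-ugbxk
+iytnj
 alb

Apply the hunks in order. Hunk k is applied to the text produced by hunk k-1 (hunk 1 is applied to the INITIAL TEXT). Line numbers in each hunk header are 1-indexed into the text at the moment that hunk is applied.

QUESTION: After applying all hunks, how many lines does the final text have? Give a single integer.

Answer: 7

Derivation:
Hunk 1: at line 1 remove [gpc,lug,hhaaa] add [qbjao,pzcve] -> 9 lines: djr akwpb qbjao pzcve gpnx nokt ufh sdrzt qrz
Hunk 2: at line 3 remove [gpnx,nokt] add [slw,olm] -> 9 lines: djr akwpb qbjao pzcve slw olm ufh sdrzt qrz
Hunk 3: at line 1 remove [qbjao,pzcve] add [hbn,rou,moph] -> 10 lines: djr akwpb hbn rou moph slw olm ufh sdrzt qrz
Hunk 4: at line 3 remove [moph,slw,olm] add [fjvnk,dja,sgopy] -> 10 lines: djr akwpb hbn rou fjvnk dja sgopy ufh sdrzt qrz
Hunk 5: at line 1 remove [hbn,rou] add [vll] -> 9 lines: djr akwpb vll fjvnk dja sgopy ufh sdrzt qrz
Hunk 6: at line 5 remove [sgopy,ufh,sdrzt] add [ugbxk,alb,byycr] -> 9 lines: djr akwpb vll fjvnk dja ugbxk alb byycr qrz
Hunk 7: at line 3 remove [fjvnk,dja,ugbxk] add [iytnj] -> 7 lines: djr akwpb vll iytnj alb byycr qrz
Final line count: 7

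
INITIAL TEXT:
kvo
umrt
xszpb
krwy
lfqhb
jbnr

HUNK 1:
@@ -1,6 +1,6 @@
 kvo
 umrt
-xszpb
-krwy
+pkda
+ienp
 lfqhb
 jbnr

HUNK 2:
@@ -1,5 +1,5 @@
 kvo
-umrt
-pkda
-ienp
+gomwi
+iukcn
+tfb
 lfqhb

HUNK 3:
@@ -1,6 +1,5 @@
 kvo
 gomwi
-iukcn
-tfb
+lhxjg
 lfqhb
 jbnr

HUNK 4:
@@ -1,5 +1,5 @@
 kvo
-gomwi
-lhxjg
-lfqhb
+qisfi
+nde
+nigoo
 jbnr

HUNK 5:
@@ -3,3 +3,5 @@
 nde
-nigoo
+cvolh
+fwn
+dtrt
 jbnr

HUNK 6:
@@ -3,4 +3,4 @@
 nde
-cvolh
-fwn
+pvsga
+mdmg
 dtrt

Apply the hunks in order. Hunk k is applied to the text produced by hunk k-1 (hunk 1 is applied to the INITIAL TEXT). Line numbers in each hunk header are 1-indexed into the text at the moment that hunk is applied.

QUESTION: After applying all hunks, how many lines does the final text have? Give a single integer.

Hunk 1: at line 1 remove [xszpb,krwy] add [pkda,ienp] -> 6 lines: kvo umrt pkda ienp lfqhb jbnr
Hunk 2: at line 1 remove [umrt,pkda,ienp] add [gomwi,iukcn,tfb] -> 6 lines: kvo gomwi iukcn tfb lfqhb jbnr
Hunk 3: at line 1 remove [iukcn,tfb] add [lhxjg] -> 5 lines: kvo gomwi lhxjg lfqhb jbnr
Hunk 4: at line 1 remove [gomwi,lhxjg,lfqhb] add [qisfi,nde,nigoo] -> 5 lines: kvo qisfi nde nigoo jbnr
Hunk 5: at line 3 remove [nigoo] add [cvolh,fwn,dtrt] -> 7 lines: kvo qisfi nde cvolh fwn dtrt jbnr
Hunk 6: at line 3 remove [cvolh,fwn] add [pvsga,mdmg] -> 7 lines: kvo qisfi nde pvsga mdmg dtrt jbnr
Final line count: 7

Answer: 7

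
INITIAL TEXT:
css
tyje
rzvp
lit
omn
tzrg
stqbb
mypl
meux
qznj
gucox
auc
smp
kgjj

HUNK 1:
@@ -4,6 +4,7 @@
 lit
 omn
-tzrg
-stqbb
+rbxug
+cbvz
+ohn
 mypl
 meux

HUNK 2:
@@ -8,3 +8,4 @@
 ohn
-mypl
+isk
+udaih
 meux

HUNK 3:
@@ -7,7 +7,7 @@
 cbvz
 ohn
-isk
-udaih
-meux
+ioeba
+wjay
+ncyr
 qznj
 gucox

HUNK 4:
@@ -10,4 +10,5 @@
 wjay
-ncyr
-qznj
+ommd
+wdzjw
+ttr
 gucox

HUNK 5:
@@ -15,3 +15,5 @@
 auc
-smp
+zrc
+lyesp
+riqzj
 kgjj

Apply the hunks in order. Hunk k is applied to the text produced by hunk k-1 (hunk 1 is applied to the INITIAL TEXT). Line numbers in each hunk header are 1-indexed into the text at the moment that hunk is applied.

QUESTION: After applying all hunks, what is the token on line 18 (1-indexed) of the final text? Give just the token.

Answer: riqzj

Derivation:
Hunk 1: at line 4 remove [tzrg,stqbb] add [rbxug,cbvz,ohn] -> 15 lines: css tyje rzvp lit omn rbxug cbvz ohn mypl meux qznj gucox auc smp kgjj
Hunk 2: at line 8 remove [mypl] add [isk,udaih] -> 16 lines: css tyje rzvp lit omn rbxug cbvz ohn isk udaih meux qznj gucox auc smp kgjj
Hunk 3: at line 7 remove [isk,udaih,meux] add [ioeba,wjay,ncyr] -> 16 lines: css tyje rzvp lit omn rbxug cbvz ohn ioeba wjay ncyr qznj gucox auc smp kgjj
Hunk 4: at line 10 remove [ncyr,qznj] add [ommd,wdzjw,ttr] -> 17 lines: css tyje rzvp lit omn rbxug cbvz ohn ioeba wjay ommd wdzjw ttr gucox auc smp kgjj
Hunk 5: at line 15 remove [smp] add [zrc,lyesp,riqzj] -> 19 lines: css tyje rzvp lit omn rbxug cbvz ohn ioeba wjay ommd wdzjw ttr gucox auc zrc lyesp riqzj kgjj
Final line 18: riqzj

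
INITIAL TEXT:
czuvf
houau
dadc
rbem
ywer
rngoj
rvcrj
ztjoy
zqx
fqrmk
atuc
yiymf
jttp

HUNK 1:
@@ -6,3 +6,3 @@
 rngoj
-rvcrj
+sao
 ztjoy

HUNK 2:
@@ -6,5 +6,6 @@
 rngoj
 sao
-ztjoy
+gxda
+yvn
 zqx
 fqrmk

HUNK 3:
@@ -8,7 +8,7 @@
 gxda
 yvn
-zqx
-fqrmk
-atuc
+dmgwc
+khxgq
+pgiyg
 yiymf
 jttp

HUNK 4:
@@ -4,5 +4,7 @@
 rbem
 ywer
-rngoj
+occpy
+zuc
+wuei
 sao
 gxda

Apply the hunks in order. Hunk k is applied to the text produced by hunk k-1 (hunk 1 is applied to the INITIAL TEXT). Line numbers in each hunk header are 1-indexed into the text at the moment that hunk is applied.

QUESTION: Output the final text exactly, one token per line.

Hunk 1: at line 6 remove [rvcrj] add [sao] -> 13 lines: czuvf houau dadc rbem ywer rngoj sao ztjoy zqx fqrmk atuc yiymf jttp
Hunk 2: at line 6 remove [ztjoy] add [gxda,yvn] -> 14 lines: czuvf houau dadc rbem ywer rngoj sao gxda yvn zqx fqrmk atuc yiymf jttp
Hunk 3: at line 8 remove [zqx,fqrmk,atuc] add [dmgwc,khxgq,pgiyg] -> 14 lines: czuvf houau dadc rbem ywer rngoj sao gxda yvn dmgwc khxgq pgiyg yiymf jttp
Hunk 4: at line 4 remove [rngoj] add [occpy,zuc,wuei] -> 16 lines: czuvf houau dadc rbem ywer occpy zuc wuei sao gxda yvn dmgwc khxgq pgiyg yiymf jttp

Answer: czuvf
houau
dadc
rbem
ywer
occpy
zuc
wuei
sao
gxda
yvn
dmgwc
khxgq
pgiyg
yiymf
jttp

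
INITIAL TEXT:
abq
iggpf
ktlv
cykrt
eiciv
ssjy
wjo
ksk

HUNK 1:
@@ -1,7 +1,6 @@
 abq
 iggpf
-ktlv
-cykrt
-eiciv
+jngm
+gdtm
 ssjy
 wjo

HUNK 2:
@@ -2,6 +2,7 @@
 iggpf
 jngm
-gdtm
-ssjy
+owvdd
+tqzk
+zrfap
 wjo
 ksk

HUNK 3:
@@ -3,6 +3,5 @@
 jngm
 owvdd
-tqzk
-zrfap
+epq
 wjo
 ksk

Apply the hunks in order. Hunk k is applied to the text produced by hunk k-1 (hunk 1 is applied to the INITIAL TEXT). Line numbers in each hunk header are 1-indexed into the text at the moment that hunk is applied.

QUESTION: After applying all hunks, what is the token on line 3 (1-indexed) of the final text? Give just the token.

Answer: jngm

Derivation:
Hunk 1: at line 1 remove [ktlv,cykrt,eiciv] add [jngm,gdtm] -> 7 lines: abq iggpf jngm gdtm ssjy wjo ksk
Hunk 2: at line 2 remove [gdtm,ssjy] add [owvdd,tqzk,zrfap] -> 8 lines: abq iggpf jngm owvdd tqzk zrfap wjo ksk
Hunk 3: at line 3 remove [tqzk,zrfap] add [epq] -> 7 lines: abq iggpf jngm owvdd epq wjo ksk
Final line 3: jngm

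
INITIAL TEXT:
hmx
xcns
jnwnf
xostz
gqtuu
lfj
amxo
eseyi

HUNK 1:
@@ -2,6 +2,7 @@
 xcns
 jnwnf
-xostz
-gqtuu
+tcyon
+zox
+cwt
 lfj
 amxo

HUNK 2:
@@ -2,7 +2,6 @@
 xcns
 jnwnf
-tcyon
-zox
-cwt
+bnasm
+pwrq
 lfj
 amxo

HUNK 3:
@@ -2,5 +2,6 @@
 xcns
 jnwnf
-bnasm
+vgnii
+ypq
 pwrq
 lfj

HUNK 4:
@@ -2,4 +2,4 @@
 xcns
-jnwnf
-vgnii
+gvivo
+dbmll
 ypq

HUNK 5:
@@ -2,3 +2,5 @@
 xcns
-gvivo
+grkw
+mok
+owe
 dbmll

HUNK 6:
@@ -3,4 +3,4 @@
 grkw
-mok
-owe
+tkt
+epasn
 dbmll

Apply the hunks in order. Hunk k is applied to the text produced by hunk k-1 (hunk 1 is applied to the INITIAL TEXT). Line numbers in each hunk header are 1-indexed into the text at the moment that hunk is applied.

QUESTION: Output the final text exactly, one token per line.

Hunk 1: at line 2 remove [xostz,gqtuu] add [tcyon,zox,cwt] -> 9 lines: hmx xcns jnwnf tcyon zox cwt lfj amxo eseyi
Hunk 2: at line 2 remove [tcyon,zox,cwt] add [bnasm,pwrq] -> 8 lines: hmx xcns jnwnf bnasm pwrq lfj amxo eseyi
Hunk 3: at line 2 remove [bnasm] add [vgnii,ypq] -> 9 lines: hmx xcns jnwnf vgnii ypq pwrq lfj amxo eseyi
Hunk 4: at line 2 remove [jnwnf,vgnii] add [gvivo,dbmll] -> 9 lines: hmx xcns gvivo dbmll ypq pwrq lfj amxo eseyi
Hunk 5: at line 2 remove [gvivo] add [grkw,mok,owe] -> 11 lines: hmx xcns grkw mok owe dbmll ypq pwrq lfj amxo eseyi
Hunk 6: at line 3 remove [mok,owe] add [tkt,epasn] -> 11 lines: hmx xcns grkw tkt epasn dbmll ypq pwrq lfj amxo eseyi

Answer: hmx
xcns
grkw
tkt
epasn
dbmll
ypq
pwrq
lfj
amxo
eseyi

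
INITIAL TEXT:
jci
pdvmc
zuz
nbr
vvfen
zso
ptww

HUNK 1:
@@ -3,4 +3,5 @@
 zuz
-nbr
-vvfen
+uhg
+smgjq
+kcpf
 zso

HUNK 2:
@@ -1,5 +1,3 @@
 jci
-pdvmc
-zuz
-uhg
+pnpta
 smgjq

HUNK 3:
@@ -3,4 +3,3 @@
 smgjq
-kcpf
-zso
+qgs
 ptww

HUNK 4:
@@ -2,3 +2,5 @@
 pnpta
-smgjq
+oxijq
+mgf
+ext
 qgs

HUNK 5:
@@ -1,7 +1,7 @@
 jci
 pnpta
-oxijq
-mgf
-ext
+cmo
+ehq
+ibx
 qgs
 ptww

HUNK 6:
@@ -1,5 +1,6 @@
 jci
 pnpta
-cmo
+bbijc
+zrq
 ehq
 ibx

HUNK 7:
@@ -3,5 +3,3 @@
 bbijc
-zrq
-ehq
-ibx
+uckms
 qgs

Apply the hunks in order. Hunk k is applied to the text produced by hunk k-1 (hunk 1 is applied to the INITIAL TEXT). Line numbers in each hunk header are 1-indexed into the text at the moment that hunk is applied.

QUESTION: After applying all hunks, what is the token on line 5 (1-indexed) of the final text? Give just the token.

Answer: qgs

Derivation:
Hunk 1: at line 3 remove [nbr,vvfen] add [uhg,smgjq,kcpf] -> 8 lines: jci pdvmc zuz uhg smgjq kcpf zso ptww
Hunk 2: at line 1 remove [pdvmc,zuz,uhg] add [pnpta] -> 6 lines: jci pnpta smgjq kcpf zso ptww
Hunk 3: at line 3 remove [kcpf,zso] add [qgs] -> 5 lines: jci pnpta smgjq qgs ptww
Hunk 4: at line 2 remove [smgjq] add [oxijq,mgf,ext] -> 7 lines: jci pnpta oxijq mgf ext qgs ptww
Hunk 5: at line 1 remove [oxijq,mgf,ext] add [cmo,ehq,ibx] -> 7 lines: jci pnpta cmo ehq ibx qgs ptww
Hunk 6: at line 1 remove [cmo] add [bbijc,zrq] -> 8 lines: jci pnpta bbijc zrq ehq ibx qgs ptww
Hunk 7: at line 3 remove [zrq,ehq,ibx] add [uckms] -> 6 lines: jci pnpta bbijc uckms qgs ptww
Final line 5: qgs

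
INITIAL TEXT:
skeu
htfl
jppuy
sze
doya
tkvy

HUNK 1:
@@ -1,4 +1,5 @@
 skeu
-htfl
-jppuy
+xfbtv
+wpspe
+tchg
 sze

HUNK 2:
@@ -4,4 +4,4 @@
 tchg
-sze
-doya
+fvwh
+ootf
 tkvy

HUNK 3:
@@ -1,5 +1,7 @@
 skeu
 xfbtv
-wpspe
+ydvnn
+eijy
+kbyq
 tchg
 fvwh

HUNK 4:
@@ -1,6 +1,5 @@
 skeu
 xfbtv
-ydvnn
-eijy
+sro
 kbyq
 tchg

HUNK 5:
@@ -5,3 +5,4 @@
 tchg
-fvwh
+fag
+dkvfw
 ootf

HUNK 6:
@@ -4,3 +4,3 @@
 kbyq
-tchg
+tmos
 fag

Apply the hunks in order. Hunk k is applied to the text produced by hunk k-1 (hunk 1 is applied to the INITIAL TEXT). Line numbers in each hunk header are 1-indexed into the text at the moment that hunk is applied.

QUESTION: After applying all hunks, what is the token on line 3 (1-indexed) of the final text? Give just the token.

Answer: sro

Derivation:
Hunk 1: at line 1 remove [htfl,jppuy] add [xfbtv,wpspe,tchg] -> 7 lines: skeu xfbtv wpspe tchg sze doya tkvy
Hunk 2: at line 4 remove [sze,doya] add [fvwh,ootf] -> 7 lines: skeu xfbtv wpspe tchg fvwh ootf tkvy
Hunk 3: at line 1 remove [wpspe] add [ydvnn,eijy,kbyq] -> 9 lines: skeu xfbtv ydvnn eijy kbyq tchg fvwh ootf tkvy
Hunk 4: at line 1 remove [ydvnn,eijy] add [sro] -> 8 lines: skeu xfbtv sro kbyq tchg fvwh ootf tkvy
Hunk 5: at line 5 remove [fvwh] add [fag,dkvfw] -> 9 lines: skeu xfbtv sro kbyq tchg fag dkvfw ootf tkvy
Hunk 6: at line 4 remove [tchg] add [tmos] -> 9 lines: skeu xfbtv sro kbyq tmos fag dkvfw ootf tkvy
Final line 3: sro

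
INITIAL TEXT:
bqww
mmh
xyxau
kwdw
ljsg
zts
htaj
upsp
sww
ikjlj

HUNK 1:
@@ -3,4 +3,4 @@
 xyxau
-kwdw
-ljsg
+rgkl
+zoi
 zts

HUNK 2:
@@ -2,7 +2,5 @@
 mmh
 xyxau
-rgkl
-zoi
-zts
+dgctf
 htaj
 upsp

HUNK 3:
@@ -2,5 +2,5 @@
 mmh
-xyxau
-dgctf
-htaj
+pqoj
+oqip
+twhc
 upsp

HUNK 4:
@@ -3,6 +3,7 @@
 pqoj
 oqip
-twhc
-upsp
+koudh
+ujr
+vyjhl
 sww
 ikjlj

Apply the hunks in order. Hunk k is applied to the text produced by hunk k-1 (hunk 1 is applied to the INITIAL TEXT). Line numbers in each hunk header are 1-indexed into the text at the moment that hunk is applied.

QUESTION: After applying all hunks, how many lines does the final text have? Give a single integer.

Answer: 9

Derivation:
Hunk 1: at line 3 remove [kwdw,ljsg] add [rgkl,zoi] -> 10 lines: bqww mmh xyxau rgkl zoi zts htaj upsp sww ikjlj
Hunk 2: at line 2 remove [rgkl,zoi,zts] add [dgctf] -> 8 lines: bqww mmh xyxau dgctf htaj upsp sww ikjlj
Hunk 3: at line 2 remove [xyxau,dgctf,htaj] add [pqoj,oqip,twhc] -> 8 lines: bqww mmh pqoj oqip twhc upsp sww ikjlj
Hunk 4: at line 3 remove [twhc,upsp] add [koudh,ujr,vyjhl] -> 9 lines: bqww mmh pqoj oqip koudh ujr vyjhl sww ikjlj
Final line count: 9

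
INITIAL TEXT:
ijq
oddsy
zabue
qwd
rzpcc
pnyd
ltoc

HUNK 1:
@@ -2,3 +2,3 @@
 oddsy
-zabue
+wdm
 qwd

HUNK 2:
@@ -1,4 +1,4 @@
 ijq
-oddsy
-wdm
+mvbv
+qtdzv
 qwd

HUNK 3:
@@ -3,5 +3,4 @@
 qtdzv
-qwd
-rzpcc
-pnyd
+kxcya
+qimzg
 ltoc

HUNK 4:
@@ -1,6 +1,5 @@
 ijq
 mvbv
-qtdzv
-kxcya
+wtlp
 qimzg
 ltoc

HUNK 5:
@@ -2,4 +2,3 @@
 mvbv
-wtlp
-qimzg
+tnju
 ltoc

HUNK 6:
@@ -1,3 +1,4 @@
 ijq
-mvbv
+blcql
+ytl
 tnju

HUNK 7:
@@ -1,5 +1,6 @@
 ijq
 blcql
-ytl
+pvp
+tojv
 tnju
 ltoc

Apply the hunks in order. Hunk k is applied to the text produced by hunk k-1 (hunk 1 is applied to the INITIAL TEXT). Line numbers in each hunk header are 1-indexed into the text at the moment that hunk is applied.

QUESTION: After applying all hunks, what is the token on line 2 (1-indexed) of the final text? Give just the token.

Answer: blcql

Derivation:
Hunk 1: at line 2 remove [zabue] add [wdm] -> 7 lines: ijq oddsy wdm qwd rzpcc pnyd ltoc
Hunk 2: at line 1 remove [oddsy,wdm] add [mvbv,qtdzv] -> 7 lines: ijq mvbv qtdzv qwd rzpcc pnyd ltoc
Hunk 3: at line 3 remove [qwd,rzpcc,pnyd] add [kxcya,qimzg] -> 6 lines: ijq mvbv qtdzv kxcya qimzg ltoc
Hunk 4: at line 1 remove [qtdzv,kxcya] add [wtlp] -> 5 lines: ijq mvbv wtlp qimzg ltoc
Hunk 5: at line 2 remove [wtlp,qimzg] add [tnju] -> 4 lines: ijq mvbv tnju ltoc
Hunk 6: at line 1 remove [mvbv] add [blcql,ytl] -> 5 lines: ijq blcql ytl tnju ltoc
Hunk 7: at line 1 remove [ytl] add [pvp,tojv] -> 6 lines: ijq blcql pvp tojv tnju ltoc
Final line 2: blcql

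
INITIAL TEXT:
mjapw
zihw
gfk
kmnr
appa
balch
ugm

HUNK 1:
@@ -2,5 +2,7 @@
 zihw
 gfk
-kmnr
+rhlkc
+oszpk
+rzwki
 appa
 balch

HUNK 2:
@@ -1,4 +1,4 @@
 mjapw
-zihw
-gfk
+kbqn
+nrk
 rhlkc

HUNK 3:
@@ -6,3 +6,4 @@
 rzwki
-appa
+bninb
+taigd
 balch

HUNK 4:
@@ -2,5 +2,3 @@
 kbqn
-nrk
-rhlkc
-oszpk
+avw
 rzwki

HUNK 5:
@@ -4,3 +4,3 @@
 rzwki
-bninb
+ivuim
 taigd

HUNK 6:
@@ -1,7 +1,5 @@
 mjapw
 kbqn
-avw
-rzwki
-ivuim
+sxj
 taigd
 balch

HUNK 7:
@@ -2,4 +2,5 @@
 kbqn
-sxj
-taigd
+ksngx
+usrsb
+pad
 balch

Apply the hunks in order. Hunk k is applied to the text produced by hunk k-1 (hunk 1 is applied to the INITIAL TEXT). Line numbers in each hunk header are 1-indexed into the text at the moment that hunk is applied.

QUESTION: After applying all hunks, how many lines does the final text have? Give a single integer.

Hunk 1: at line 2 remove [kmnr] add [rhlkc,oszpk,rzwki] -> 9 lines: mjapw zihw gfk rhlkc oszpk rzwki appa balch ugm
Hunk 2: at line 1 remove [zihw,gfk] add [kbqn,nrk] -> 9 lines: mjapw kbqn nrk rhlkc oszpk rzwki appa balch ugm
Hunk 3: at line 6 remove [appa] add [bninb,taigd] -> 10 lines: mjapw kbqn nrk rhlkc oszpk rzwki bninb taigd balch ugm
Hunk 4: at line 2 remove [nrk,rhlkc,oszpk] add [avw] -> 8 lines: mjapw kbqn avw rzwki bninb taigd balch ugm
Hunk 5: at line 4 remove [bninb] add [ivuim] -> 8 lines: mjapw kbqn avw rzwki ivuim taigd balch ugm
Hunk 6: at line 1 remove [avw,rzwki,ivuim] add [sxj] -> 6 lines: mjapw kbqn sxj taigd balch ugm
Hunk 7: at line 2 remove [sxj,taigd] add [ksngx,usrsb,pad] -> 7 lines: mjapw kbqn ksngx usrsb pad balch ugm
Final line count: 7

Answer: 7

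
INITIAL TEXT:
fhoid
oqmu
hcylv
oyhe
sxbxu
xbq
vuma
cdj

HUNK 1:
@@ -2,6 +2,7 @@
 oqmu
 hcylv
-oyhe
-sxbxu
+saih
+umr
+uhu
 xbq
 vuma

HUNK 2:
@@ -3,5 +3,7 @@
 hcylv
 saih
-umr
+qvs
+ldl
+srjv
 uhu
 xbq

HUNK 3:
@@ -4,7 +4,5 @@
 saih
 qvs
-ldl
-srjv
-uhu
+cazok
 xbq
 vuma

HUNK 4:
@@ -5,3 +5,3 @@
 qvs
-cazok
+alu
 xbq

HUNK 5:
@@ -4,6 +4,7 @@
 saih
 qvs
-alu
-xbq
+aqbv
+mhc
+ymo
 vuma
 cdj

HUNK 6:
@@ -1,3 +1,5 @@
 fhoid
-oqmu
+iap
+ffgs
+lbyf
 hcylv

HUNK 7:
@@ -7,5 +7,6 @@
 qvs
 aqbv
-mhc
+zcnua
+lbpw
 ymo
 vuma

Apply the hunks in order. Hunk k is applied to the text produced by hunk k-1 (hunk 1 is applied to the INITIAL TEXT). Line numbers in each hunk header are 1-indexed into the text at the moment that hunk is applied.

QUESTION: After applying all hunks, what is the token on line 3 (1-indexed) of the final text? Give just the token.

Answer: ffgs

Derivation:
Hunk 1: at line 2 remove [oyhe,sxbxu] add [saih,umr,uhu] -> 9 lines: fhoid oqmu hcylv saih umr uhu xbq vuma cdj
Hunk 2: at line 3 remove [umr] add [qvs,ldl,srjv] -> 11 lines: fhoid oqmu hcylv saih qvs ldl srjv uhu xbq vuma cdj
Hunk 3: at line 4 remove [ldl,srjv,uhu] add [cazok] -> 9 lines: fhoid oqmu hcylv saih qvs cazok xbq vuma cdj
Hunk 4: at line 5 remove [cazok] add [alu] -> 9 lines: fhoid oqmu hcylv saih qvs alu xbq vuma cdj
Hunk 5: at line 4 remove [alu,xbq] add [aqbv,mhc,ymo] -> 10 lines: fhoid oqmu hcylv saih qvs aqbv mhc ymo vuma cdj
Hunk 6: at line 1 remove [oqmu] add [iap,ffgs,lbyf] -> 12 lines: fhoid iap ffgs lbyf hcylv saih qvs aqbv mhc ymo vuma cdj
Hunk 7: at line 7 remove [mhc] add [zcnua,lbpw] -> 13 lines: fhoid iap ffgs lbyf hcylv saih qvs aqbv zcnua lbpw ymo vuma cdj
Final line 3: ffgs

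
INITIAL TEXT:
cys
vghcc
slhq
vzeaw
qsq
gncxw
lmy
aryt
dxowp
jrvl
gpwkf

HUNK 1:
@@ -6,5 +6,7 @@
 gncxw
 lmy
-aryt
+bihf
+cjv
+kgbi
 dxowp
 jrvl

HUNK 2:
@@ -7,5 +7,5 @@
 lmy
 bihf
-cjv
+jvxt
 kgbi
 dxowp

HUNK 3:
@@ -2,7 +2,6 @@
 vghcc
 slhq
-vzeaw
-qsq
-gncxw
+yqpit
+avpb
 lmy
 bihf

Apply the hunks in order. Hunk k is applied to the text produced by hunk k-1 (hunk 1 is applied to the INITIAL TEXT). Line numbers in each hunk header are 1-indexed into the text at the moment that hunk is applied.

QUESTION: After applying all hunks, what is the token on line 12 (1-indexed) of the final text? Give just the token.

Answer: gpwkf

Derivation:
Hunk 1: at line 6 remove [aryt] add [bihf,cjv,kgbi] -> 13 lines: cys vghcc slhq vzeaw qsq gncxw lmy bihf cjv kgbi dxowp jrvl gpwkf
Hunk 2: at line 7 remove [cjv] add [jvxt] -> 13 lines: cys vghcc slhq vzeaw qsq gncxw lmy bihf jvxt kgbi dxowp jrvl gpwkf
Hunk 3: at line 2 remove [vzeaw,qsq,gncxw] add [yqpit,avpb] -> 12 lines: cys vghcc slhq yqpit avpb lmy bihf jvxt kgbi dxowp jrvl gpwkf
Final line 12: gpwkf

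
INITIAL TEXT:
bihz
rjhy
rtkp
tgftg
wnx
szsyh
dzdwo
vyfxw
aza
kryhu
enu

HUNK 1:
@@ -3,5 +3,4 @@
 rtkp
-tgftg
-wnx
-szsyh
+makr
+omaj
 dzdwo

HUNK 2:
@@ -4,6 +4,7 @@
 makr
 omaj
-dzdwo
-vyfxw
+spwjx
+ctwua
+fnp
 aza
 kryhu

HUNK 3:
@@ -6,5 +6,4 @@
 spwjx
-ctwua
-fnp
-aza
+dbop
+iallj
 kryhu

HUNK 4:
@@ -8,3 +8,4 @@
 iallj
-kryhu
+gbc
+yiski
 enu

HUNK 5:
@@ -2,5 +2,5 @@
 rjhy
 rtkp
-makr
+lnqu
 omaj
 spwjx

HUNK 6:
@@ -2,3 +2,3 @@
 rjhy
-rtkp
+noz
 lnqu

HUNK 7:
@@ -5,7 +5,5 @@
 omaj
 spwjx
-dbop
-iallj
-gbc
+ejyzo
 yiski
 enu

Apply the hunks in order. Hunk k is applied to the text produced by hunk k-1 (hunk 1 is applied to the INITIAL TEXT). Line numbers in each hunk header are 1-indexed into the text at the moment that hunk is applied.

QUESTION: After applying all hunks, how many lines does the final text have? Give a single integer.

Hunk 1: at line 3 remove [tgftg,wnx,szsyh] add [makr,omaj] -> 10 lines: bihz rjhy rtkp makr omaj dzdwo vyfxw aza kryhu enu
Hunk 2: at line 4 remove [dzdwo,vyfxw] add [spwjx,ctwua,fnp] -> 11 lines: bihz rjhy rtkp makr omaj spwjx ctwua fnp aza kryhu enu
Hunk 3: at line 6 remove [ctwua,fnp,aza] add [dbop,iallj] -> 10 lines: bihz rjhy rtkp makr omaj spwjx dbop iallj kryhu enu
Hunk 4: at line 8 remove [kryhu] add [gbc,yiski] -> 11 lines: bihz rjhy rtkp makr omaj spwjx dbop iallj gbc yiski enu
Hunk 5: at line 2 remove [makr] add [lnqu] -> 11 lines: bihz rjhy rtkp lnqu omaj spwjx dbop iallj gbc yiski enu
Hunk 6: at line 2 remove [rtkp] add [noz] -> 11 lines: bihz rjhy noz lnqu omaj spwjx dbop iallj gbc yiski enu
Hunk 7: at line 5 remove [dbop,iallj,gbc] add [ejyzo] -> 9 lines: bihz rjhy noz lnqu omaj spwjx ejyzo yiski enu
Final line count: 9

Answer: 9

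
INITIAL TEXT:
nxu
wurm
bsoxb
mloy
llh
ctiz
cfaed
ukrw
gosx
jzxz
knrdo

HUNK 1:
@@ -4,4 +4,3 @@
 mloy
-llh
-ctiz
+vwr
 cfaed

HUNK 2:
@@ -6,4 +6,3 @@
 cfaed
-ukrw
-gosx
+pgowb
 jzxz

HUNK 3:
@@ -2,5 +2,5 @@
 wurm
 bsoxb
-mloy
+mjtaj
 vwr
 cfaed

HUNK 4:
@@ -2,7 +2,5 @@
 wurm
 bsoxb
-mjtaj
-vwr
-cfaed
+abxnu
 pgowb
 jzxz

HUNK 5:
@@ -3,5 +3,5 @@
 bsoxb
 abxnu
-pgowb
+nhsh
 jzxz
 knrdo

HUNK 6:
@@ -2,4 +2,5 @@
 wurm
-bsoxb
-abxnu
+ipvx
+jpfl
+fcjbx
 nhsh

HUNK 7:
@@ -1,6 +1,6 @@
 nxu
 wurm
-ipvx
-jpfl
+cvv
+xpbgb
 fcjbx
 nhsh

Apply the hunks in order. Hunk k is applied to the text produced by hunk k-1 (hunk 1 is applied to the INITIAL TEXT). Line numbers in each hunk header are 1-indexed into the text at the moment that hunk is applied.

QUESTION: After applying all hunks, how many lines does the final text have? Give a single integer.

Answer: 8

Derivation:
Hunk 1: at line 4 remove [llh,ctiz] add [vwr] -> 10 lines: nxu wurm bsoxb mloy vwr cfaed ukrw gosx jzxz knrdo
Hunk 2: at line 6 remove [ukrw,gosx] add [pgowb] -> 9 lines: nxu wurm bsoxb mloy vwr cfaed pgowb jzxz knrdo
Hunk 3: at line 2 remove [mloy] add [mjtaj] -> 9 lines: nxu wurm bsoxb mjtaj vwr cfaed pgowb jzxz knrdo
Hunk 4: at line 2 remove [mjtaj,vwr,cfaed] add [abxnu] -> 7 lines: nxu wurm bsoxb abxnu pgowb jzxz knrdo
Hunk 5: at line 3 remove [pgowb] add [nhsh] -> 7 lines: nxu wurm bsoxb abxnu nhsh jzxz knrdo
Hunk 6: at line 2 remove [bsoxb,abxnu] add [ipvx,jpfl,fcjbx] -> 8 lines: nxu wurm ipvx jpfl fcjbx nhsh jzxz knrdo
Hunk 7: at line 1 remove [ipvx,jpfl] add [cvv,xpbgb] -> 8 lines: nxu wurm cvv xpbgb fcjbx nhsh jzxz knrdo
Final line count: 8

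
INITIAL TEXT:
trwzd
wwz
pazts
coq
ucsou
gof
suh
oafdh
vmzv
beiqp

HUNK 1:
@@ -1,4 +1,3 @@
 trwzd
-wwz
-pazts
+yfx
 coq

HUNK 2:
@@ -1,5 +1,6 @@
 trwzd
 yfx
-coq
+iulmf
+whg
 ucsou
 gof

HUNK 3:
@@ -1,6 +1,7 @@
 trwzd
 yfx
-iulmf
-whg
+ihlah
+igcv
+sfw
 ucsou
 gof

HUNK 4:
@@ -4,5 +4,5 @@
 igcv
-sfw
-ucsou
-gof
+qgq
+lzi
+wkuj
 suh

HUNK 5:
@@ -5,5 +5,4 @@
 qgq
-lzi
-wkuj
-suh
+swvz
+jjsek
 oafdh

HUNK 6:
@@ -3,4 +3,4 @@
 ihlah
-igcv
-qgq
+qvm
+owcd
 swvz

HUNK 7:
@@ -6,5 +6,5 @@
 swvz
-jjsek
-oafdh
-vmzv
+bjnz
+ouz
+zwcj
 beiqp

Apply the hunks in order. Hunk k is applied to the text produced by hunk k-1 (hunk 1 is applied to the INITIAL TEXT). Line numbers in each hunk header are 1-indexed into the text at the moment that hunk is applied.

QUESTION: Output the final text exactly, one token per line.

Hunk 1: at line 1 remove [wwz,pazts] add [yfx] -> 9 lines: trwzd yfx coq ucsou gof suh oafdh vmzv beiqp
Hunk 2: at line 1 remove [coq] add [iulmf,whg] -> 10 lines: trwzd yfx iulmf whg ucsou gof suh oafdh vmzv beiqp
Hunk 3: at line 1 remove [iulmf,whg] add [ihlah,igcv,sfw] -> 11 lines: trwzd yfx ihlah igcv sfw ucsou gof suh oafdh vmzv beiqp
Hunk 4: at line 4 remove [sfw,ucsou,gof] add [qgq,lzi,wkuj] -> 11 lines: trwzd yfx ihlah igcv qgq lzi wkuj suh oafdh vmzv beiqp
Hunk 5: at line 5 remove [lzi,wkuj,suh] add [swvz,jjsek] -> 10 lines: trwzd yfx ihlah igcv qgq swvz jjsek oafdh vmzv beiqp
Hunk 6: at line 3 remove [igcv,qgq] add [qvm,owcd] -> 10 lines: trwzd yfx ihlah qvm owcd swvz jjsek oafdh vmzv beiqp
Hunk 7: at line 6 remove [jjsek,oafdh,vmzv] add [bjnz,ouz,zwcj] -> 10 lines: trwzd yfx ihlah qvm owcd swvz bjnz ouz zwcj beiqp

Answer: trwzd
yfx
ihlah
qvm
owcd
swvz
bjnz
ouz
zwcj
beiqp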